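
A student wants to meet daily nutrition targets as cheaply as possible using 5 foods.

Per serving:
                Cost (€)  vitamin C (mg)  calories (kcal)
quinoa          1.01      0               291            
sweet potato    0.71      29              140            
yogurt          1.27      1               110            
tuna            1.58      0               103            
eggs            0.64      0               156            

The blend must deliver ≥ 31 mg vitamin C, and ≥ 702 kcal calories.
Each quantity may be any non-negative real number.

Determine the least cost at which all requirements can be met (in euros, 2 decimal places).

€2.68

This is a linear program. Let x1 = servings of quinoa, x2 = servings of sweet potato, x3 = servings of yogurt, x4 = servings of tuna, x5 = servings of eggs.
Minimize 1.01x1 + 0.71x2 + 1.27x3 + 1.58x4 + 0.64x5 with:
  29x2 + 1x3 ≥ 31   (vitamin C)
  291x1 + 140x2 + 110x3 + 103x4 + 156x5 ≥ 702   (calories)
  x1, x2, x3, x4, x5 ≥ 0.
The cheapest feasible vertex uses only quinoa, sweet potato; yogurt, tuna, eggs are not used. Binding constraints: vitamin C and calories.
So quinoa = 1.898 servings, sweet potato = 1.069 servings.
Cost = 1.01·1.898 + 0.71·1.069 = 2.6760.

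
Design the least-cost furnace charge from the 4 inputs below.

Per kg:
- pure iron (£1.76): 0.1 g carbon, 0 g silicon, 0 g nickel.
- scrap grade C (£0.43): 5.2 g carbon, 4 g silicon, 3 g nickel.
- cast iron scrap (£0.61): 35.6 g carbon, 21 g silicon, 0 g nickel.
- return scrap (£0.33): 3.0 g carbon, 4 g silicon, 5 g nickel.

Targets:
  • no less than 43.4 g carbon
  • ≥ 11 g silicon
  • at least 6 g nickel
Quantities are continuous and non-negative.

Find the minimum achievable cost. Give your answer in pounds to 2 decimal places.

Let x1 = kg of pure iron, x2 = kg of scrap grade C, x3 = kg of cast iron scrap, x4 = kg of return scrap.
min 1.76x1 + 0.43x2 + 0.61x3 + 0.33x4 s.t.:
  0.1x1 + 5.2x2 + 35.6x3 + 3x4 ≥ 43.4   (carbon)
  4x2 + 21x3 + 4x4 ≥ 11   (silicon)
  3x2 + 5x4 ≥ 6   (nickel)
  x1, x2, x3, x4 ≥ 0.
The optimal basis is {cast iron scrap, return scrap}; pure iron, scrap grade C drop out. Binding constraints: carbon and nickel.
So cast iron scrap = 1.118 kg, return scrap = 1.2 kg.
Objective = 0.61·1.118 + 0.33·1.2 = 1.0780.

£1.08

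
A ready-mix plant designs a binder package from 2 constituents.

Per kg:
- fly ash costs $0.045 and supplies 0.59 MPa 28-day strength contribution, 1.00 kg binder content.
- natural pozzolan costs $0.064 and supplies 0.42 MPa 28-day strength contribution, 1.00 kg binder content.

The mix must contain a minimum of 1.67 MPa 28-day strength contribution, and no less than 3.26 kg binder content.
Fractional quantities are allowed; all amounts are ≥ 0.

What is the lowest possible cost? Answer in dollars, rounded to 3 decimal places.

$0.147

Let x1 = kg of fly ash, x2 = kg of natural pozzolan.
Minimize 0.045x1 + 0.064x2 subject to:
  0.59x1 + 0.42x2 ≥ 1.67   (28-day strength contribution)
  1x1 + 1x2 ≥ 3.26   (binder content)
  x1, x2 ≥ 0.
The cheapest feasible vertex uses only fly ash; natural pozzolan is not used. The binder content requirement is met with equality.
That vertex is x1 = 3.26.
Cost = 0.045·3.26 = 0.14670.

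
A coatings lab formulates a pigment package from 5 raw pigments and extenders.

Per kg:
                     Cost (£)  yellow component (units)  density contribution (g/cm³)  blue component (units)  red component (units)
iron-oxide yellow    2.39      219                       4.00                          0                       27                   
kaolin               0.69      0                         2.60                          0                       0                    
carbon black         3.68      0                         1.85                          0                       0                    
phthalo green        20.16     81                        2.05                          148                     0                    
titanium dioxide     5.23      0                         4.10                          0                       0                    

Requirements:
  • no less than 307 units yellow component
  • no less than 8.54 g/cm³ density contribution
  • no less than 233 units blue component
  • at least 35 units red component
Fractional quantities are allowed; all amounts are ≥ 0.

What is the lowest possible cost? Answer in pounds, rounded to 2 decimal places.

£34.87

Set it up as a linear program. Let x1 = kg of iron-oxide yellow, x2 = kg of kaolin, x3 = kg of carbon black, x4 = kg of phthalo green, x5 = kg of titanium dioxide.
min 2.39x1 + 0.69x2 + 3.68x3 + 20.16x4 + 5.23x5 with:
  219x1 + 81x4 ≥ 307   (yellow component)
  4x1 + 2.6x2 + 1.85x3 + 2.05x4 + 4.1x5 ≥ 8.54   (density contribution)
  148x4 ≥ 233   (blue component)
  27x1 ≥ 35   (red component)
  x1, x2, x3, x4, x5 ≥ 0.
The optimal basis is {iron-oxide yellow, kaolin, phthalo green}; carbon black, titanium dioxide drop out. The density contribution, blue component, red component requirements are met with equality.
Optimal quantities: iron-oxide yellow = 1.2963 kg, kaolin = 0.049019 kg, phthalo green = 1.5743 kg.
Hence cost = 2.39·1.2963 + 0.69·0.049019 + 20.16·1.5743 = £34.8699.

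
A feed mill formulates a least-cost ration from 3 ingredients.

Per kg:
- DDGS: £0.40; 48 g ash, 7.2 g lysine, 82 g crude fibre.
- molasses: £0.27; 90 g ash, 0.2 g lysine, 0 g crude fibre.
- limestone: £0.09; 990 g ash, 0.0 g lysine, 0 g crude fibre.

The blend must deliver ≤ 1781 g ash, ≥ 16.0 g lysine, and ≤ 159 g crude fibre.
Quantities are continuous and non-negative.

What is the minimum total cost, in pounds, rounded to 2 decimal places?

£3.53

Set it up as a linear program. Let x1 = kg of DDGS, x2 = kg of molasses, x3 = kg of limestone.
Minimize 0.4x1 + 0.27x2 + 0.09x3 subject to:
  48x1 + 90x2 + 990x3 ≤ 1781   (ash)
  7.2x1 + 0.2x2 ≥ 16   (lysine)
  82x1 ≤ 159   (crude fibre)
  x1, x2, x3 ≥ 0.
The optimal basis is {DDGS, molasses}; limestone drops out. Binding constraints: lysine and crude fibre.
Optimal quantities: DDGS = 1.939 kg, molasses = 10.2 kg.
Total cost: 0.4·1.939 + 0.27·10.2 = 3.5296.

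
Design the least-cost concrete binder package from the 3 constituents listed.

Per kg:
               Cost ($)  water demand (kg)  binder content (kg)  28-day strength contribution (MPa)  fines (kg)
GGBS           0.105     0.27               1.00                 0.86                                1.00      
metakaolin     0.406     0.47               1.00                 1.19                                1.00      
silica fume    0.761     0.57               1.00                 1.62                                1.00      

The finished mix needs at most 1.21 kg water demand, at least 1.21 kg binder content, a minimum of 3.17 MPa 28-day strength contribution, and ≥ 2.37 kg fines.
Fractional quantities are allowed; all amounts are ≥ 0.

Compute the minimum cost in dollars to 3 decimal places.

$0.387

Treat it as an LP. Let x1 = kg of GGBS, x2 = kg of metakaolin, x3 = kg of silica fume.
Minimise 0.105x1 + 0.406x2 + 0.761x3 s.t.:
  0.27x1 + 0.47x2 + 0.57x3 ≤ 1.21   (water demand)
  1x1 + 1x2 + 1x3 ≥ 1.21   (binder content)
  0.86x1 + 1.19x2 + 1.62x3 ≥ 3.17   (28-day strength contribution)
  1x1 + 1x2 + 1x3 ≥ 2.37   (fines)
  x1, x2, x3 ≥ 0.
At the optimum only GGBS is positive (metakaolin, silica fume = 0). The 28-day strength contribution requirement is met with equality.
That vertex is x1 = 3.686.
Objective = 0.105·3.686 = 0.38703.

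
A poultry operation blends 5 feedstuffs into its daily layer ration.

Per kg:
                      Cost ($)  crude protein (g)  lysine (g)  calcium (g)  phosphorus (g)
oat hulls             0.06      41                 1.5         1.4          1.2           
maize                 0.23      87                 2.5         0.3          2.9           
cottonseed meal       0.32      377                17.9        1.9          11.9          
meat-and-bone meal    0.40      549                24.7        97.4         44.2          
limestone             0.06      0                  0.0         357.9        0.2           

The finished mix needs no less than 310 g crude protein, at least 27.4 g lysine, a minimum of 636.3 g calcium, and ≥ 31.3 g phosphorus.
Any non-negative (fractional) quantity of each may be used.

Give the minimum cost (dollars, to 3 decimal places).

Let x1 = kg of oat hulls, x2 = kg of maize, x3 = kg of cottonseed meal, x4 = kg of meat-and-bone meal, x5 = kg of limestone.
Minimise 0.06x1 + 0.23x2 + 0.32x3 + 0.4x4 + 0.06x5 subject to:
  41x1 + 87x2 + 377x3 + 549x4 ≥ 310   (crude protein)
  1.5x1 + 2.5x2 + 17.9x3 + 24.7x4 ≥ 27.4   (lysine)
  1.4x1 + 0.3x2 + 1.9x3 + 97.4x4 + 357.9x5 ≥ 636.3   (calcium)
  1.2x1 + 2.9x2 + 11.9x3 + 44.2x4 + 0.2x5 ≥ 31.3   (phosphorus)
  x1, x2, x3, x4, x5 ≥ 0.
The cheapest feasible vertex uses only meat-and-bone meal, limestone; oat hulls, maize, cottonseed meal are not used. There the lysine and calcium constraints are tight.
That vertex is x4 = 1.109, x5 = 1.476.
Objective = 0.4·1.109 + 0.06·1.476 = 0.53216.

$0.532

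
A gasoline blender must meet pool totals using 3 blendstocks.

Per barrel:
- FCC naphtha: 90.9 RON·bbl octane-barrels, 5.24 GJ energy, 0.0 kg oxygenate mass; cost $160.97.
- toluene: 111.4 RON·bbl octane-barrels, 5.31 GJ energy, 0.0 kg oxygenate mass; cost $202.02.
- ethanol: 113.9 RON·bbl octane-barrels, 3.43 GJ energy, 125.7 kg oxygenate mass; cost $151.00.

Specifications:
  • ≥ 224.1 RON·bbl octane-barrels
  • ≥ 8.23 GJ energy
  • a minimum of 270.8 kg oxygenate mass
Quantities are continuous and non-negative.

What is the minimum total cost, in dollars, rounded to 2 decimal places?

Let x1 = barrels of FCC naphtha, x2 = barrels of toluene, x3 = barrels of ethanol.
Minimize 160.97x1 + 202.02x2 + 151x3 s.t.:
  90.9x1 + 111.4x2 + 113.9x3 ≥ 224.1   (octane-barrels)
  5.24x1 + 5.31x2 + 3.43x3 ≥ 8.23   (energy)
  125.7x3 ≥ 270.8   (oxygenate mass)
  x1, x2, x3 ≥ 0.
At the optimum only FCC naphtha, ethanol are positive (toluene = 0). The energy and oxygenate mass requirements are met with equality.
So FCC naphtha = 0.160425 barrels, ethanol = 2.15434 barrels.
Objective = 160.97·0.160425 + 151·2.15434 = 351.1290.

$351.13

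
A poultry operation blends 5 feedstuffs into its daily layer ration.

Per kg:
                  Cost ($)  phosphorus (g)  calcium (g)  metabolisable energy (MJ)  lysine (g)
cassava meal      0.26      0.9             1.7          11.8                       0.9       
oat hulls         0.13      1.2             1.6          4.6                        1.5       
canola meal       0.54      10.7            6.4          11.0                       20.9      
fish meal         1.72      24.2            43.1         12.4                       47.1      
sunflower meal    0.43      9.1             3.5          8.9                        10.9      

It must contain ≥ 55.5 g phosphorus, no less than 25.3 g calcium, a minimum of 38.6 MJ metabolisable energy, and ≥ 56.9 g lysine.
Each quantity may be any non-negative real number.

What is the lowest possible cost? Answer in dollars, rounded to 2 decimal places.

This is a linear program. Let x1 = kg of cassava meal, x2 = kg of oat hulls, x3 = kg of canola meal, x4 = kg of fish meal, x5 = kg of sunflower meal.
min 0.26x1 + 0.13x2 + 0.54x3 + 1.72x4 + 0.43x5 with:
  0.9x1 + 1.2x2 + 10.7x3 + 24.2x4 + 9.1x5 ≥ 55.5   (phosphorus)
  1.7x1 + 1.6x2 + 6.4x3 + 43.1x4 + 3.5x5 ≥ 25.3   (calcium)
  11.8x1 + 4.6x2 + 11x3 + 12.4x4 + 8.9x5 ≥ 38.6   (metabolisable energy)
  0.9x1 + 1.5x2 + 20.9x3 + 47.1x4 + 10.9x5 ≥ 56.9   (lysine)
  x1, x2, x3, x4, x5 ≥ 0.
At the optimum only canola meal, sunflower meal are positive (cassava meal, oat hulls, fish meal = 0). The phosphorus and calcium requirements are met with equality.
Solving gives x3 = 1.731, x5 = 4.064.
Objective = 0.54·1.731 + 0.43·4.064 = 2.6823.

$2.68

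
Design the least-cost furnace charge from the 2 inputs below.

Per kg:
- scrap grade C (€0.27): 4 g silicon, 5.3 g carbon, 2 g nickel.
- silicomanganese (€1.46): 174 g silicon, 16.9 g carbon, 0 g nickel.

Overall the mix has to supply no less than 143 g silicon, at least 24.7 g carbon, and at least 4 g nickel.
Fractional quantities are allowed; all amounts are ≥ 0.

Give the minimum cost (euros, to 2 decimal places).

€1.72

Let x1 = kg of scrap grade C, x2 = kg of silicomanganese.
min 0.27x1 + 1.46x2 subject to:
  4x1 + 174x2 ≥ 143   (silicon)
  5.3x1 + 16.9x2 ≥ 24.7   (carbon)
  2x1 ≥ 4   (nickel)
  x1, x2 ≥ 0.
Both inputs are positive at the optimum. Binding constraints: silicon and carbon.
Solving gives x1 = 2.201, x2 = 0.7712.
Hence cost = 0.27·2.201 + 1.46·0.7712 = €1.7202.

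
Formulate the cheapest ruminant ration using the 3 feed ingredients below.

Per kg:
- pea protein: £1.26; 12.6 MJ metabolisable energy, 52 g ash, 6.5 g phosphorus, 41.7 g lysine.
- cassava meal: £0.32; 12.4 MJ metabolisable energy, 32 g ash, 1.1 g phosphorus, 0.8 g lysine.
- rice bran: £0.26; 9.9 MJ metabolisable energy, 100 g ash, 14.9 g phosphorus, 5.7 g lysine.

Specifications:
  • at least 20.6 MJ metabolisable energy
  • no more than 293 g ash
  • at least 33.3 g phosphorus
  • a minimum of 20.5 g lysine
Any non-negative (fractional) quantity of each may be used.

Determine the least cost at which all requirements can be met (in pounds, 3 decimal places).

£0.808

Set it up as a linear program. Let x1 = kg of pea protein, x2 = kg of cassava meal, x3 = kg of rice bran.
min 1.26x1 + 0.32x2 + 0.26x3 s.t.:
  12.6x1 + 12.4x2 + 9.9x3 ≥ 20.6   (metabolisable energy)
  52x1 + 32x2 + 100x3 ≤ 293   (ash)
  6.5x1 + 1.1x2 + 14.9x3 ≥ 33.3   (phosphorus)
  41.7x1 + 0.8x2 + 5.7x3 ≥ 20.5   (lysine)
  x1, x2, x3 ≥ 0.
The cheapest feasible vertex uses only pea protein, rice bran; cassava meal is not used. The phosphorus and lysine requirements are met with equality.
That vertex is x1 = 0.1979, x3 = 2.149.
Total cost: 1.26·0.1979 + 0.26·2.149 = 0.80809.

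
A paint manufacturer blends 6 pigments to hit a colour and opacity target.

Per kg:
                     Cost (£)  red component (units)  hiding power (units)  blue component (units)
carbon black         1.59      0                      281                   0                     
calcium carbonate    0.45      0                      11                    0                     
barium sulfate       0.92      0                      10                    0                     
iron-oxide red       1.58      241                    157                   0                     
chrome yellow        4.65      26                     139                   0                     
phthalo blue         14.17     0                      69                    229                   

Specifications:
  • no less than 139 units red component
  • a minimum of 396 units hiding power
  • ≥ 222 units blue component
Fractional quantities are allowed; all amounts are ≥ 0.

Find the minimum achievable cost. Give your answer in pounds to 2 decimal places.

Let x1 = kg of carbon black, x2 = kg of calcium carbonate, x3 = kg of barium sulfate, x4 = kg of iron-oxide red, x5 = kg of chrome yellow, x6 = kg of phthalo blue.
Minimize 1.59x1 + 0.45x2 + 0.92x3 + 1.58x4 + 4.65x5 + 14.17x6 subject to:
  241x4 + 26x5 ≥ 139   (red component)
  281x1 + 11x2 + 10x3 + 157x4 + 139x5 + 69x6 ≥ 396   (hiding power)
  229x6 ≥ 222   (blue component)
  x1, x2, x3, x4, x5, x6 ≥ 0.
The minimum-cost mix takes nothing from calcium carbonate, barium sulfate, chrome yellow — only carbon black, iron-oxide red, phthalo blue. The red component, hiding power, blue component requirements are met with equality.
That vertex is x1 = 0.849, x4 = 0.5768, x6 = 0.9694.
Cost = 1.59·0.849 + 1.58·0.5768 + 14.17·0.9694 = 15.9977.

£16.00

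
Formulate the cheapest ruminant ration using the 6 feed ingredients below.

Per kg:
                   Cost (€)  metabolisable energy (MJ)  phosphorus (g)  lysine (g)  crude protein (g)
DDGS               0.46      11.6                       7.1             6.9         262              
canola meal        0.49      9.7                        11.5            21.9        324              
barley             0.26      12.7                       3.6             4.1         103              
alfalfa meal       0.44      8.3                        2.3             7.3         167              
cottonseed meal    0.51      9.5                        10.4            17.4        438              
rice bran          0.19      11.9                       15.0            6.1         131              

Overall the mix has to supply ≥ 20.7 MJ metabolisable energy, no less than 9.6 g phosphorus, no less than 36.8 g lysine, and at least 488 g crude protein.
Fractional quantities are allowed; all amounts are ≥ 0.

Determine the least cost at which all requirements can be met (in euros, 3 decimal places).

€0.849

Set it up as a linear program. Let x1 = kg of DDGS, x2 = kg of canola meal, x3 = kg of barley, x4 = kg of alfalfa meal, x5 = kg of cottonseed meal, x6 = kg of rice bran.
min 0.46x1 + 0.49x2 + 0.26x3 + 0.44x4 + 0.51x5 + 0.19x6 subject to:
  11.6x1 + 9.7x2 + 12.7x3 + 8.3x4 + 9.5x5 + 11.9x6 ≥ 20.7   (metabolisable energy)
  7.1x1 + 11.5x2 + 3.6x3 + 2.3x4 + 10.4x5 + 15x6 ≥ 9.6   (phosphorus)
  6.9x1 + 21.9x2 + 4.1x3 + 7.3x4 + 17.4x5 + 6.1x6 ≥ 36.8   (lysine)
  262x1 + 324x2 + 103x3 + 167x4 + 438x5 + 131x6 ≥ 488   (crude protein)
  x1, x2, x3, x4, x5, x6 ≥ 0.
The cheapest feasible vertex uses only canola meal, rice bran; DDGS, barley, alfalfa meal, cottonseed meal are not used. There the metabolisable energy and lysine constraints are tight.
Optimal quantities: canola meal = 1.547 kg, rice bran = 0.4784 kg.
Cost = 0.49·1.547 + 0.19·0.4784 = 0.84893.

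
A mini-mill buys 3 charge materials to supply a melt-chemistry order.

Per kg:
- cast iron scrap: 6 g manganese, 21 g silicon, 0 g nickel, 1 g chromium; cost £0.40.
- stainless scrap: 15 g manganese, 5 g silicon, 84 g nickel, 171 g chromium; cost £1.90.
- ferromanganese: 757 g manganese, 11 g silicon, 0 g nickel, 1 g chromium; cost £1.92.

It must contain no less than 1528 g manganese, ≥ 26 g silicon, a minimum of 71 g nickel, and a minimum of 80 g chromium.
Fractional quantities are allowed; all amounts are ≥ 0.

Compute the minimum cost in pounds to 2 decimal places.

Let x1 = kg of cast iron scrap, x2 = kg of stainless scrap, x3 = kg of ferromanganese.
Minimize 0.4x1 + 1.9x2 + 1.92x3 s.t.:
  6x1 + 15x2 + 757x3 ≥ 1528   (manganese)
  21x1 + 5x2 + 11x3 ≥ 26   (silicon)
  84x2 ≥ 71   (nickel)
  1x1 + 171x2 + 1x3 ≥ 80   (chromium)
  x1, x2, x3 ≥ 0.
At the optimum only stainless scrap, ferromanganese are positive (cast iron scrap = 0). Binding constraints: manganese and nickel.
So stainless scrap = 0.8452 kg, ferromanganese = 2.002 kg.
Hence cost = 1.9·0.8452 + 1.92·2.002 = £5.4497.

£5.45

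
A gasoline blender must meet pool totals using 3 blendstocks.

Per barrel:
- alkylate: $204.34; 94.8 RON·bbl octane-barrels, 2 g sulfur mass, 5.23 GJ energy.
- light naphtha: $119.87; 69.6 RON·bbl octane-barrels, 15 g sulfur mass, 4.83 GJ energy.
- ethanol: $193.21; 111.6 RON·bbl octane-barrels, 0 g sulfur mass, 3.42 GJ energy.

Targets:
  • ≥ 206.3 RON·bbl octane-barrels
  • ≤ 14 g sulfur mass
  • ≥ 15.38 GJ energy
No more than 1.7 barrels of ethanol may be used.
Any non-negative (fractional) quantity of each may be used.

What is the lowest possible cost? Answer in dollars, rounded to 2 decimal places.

Treat it as an LP. Let x1 = barrels of alkylate, x2 = barrels of light naphtha, x3 = barrels of ethanol.
Minimize 204.34x1 + 119.87x2 + 193.21x3 s.t.:
  94.8x1 + 69.6x2 + 111.6x3 ≥ 206.3   (octane-barrels)
  2x1 + 15x2 ≤ 14   (sulfur mass)
  5.23x1 + 4.83x2 + 3.42x3 ≥ 15.38   (energy)
  x3 ≤ 1.7
  x1, x2, x3 ≥ 0.
The cheapest feasible vertex uses only alkylate, light naphtha; ethanol is not used. The sulfur mass and energy requirements are met with equality.
So alkylate = 2.3707 barrels, light naphtha = 0.61724 barrels.
Hence cost = 204.34·2.3707 + 119.87·0.61724 = $558.4174.

$558.42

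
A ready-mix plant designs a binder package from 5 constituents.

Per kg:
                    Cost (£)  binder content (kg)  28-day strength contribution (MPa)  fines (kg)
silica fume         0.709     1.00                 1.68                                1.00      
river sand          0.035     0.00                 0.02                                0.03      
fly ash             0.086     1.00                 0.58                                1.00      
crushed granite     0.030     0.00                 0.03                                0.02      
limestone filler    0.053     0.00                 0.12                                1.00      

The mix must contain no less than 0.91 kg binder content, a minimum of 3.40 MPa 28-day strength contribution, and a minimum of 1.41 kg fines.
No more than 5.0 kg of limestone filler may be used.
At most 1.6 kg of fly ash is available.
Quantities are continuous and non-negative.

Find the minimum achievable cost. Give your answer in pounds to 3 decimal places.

Set it up as a linear program. Let x1 = kg of silica fume, x2 = kg of river sand, x3 = kg of fly ash, x4 = kg of crushed granite, x5 = kg of limestone filler.
Minimize 0.709x1 + 0.035x2 + 0.086x3 + 0.03x4 + 0.053x5 with:
  1x1 + 1x3 ≥ 0.91   (binder content)
  1.68x1 + 0.02x2 + 0.58x3 + 0.03x4 + 0.12x5 ≥ 3.4   (28-day strength contribution)
  1x1 + 0.03x2 + 1x3 + 0.02x4 + 1x5 ≥ 1.41   (fines)
  x5 ≤ 5
  x3 ≤ 1.6
  x1, x2, x3, x4, x5 ≥ 0.
The cheapest feasible vertex uses only silica fume, fly ash; river sand, crushed granite, limestone filler are not used. The 28-day strength contribution and the fly ash cap requirements are met with equality.
Optimal quantities: silica fume = 1.471 kg, fly ash = 1.6 kg.
Cost = 0.709·1.471 + 0.086·1.6 = 1.18054.

£1.181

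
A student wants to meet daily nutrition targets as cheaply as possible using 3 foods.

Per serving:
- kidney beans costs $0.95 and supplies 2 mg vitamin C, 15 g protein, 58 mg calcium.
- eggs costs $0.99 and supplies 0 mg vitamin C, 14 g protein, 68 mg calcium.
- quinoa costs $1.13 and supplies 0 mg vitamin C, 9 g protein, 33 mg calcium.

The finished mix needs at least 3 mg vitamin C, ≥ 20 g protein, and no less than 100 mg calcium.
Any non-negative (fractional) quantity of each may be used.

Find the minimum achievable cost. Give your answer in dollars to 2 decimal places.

Let x1 = servings of kidney beans, x2 = servings of eggs, x3 = servings of quinoa.
Minimize 0.95x1 + 0.99x2 + 1.13x3 with:
  2x1 ≥ 3   (vitamin C)
  15x1 + 14x2 + 9x3 ≥ 20   (protein)
  58x1 + 68x2 + 33x3 ≥ 100   (calcium)
  x1, x2, x3 ≥ 0.
The optimal basis is {kidney beans, eggs}; quinoa drops out. There the vitamin C and calcium constraints are tight.
Solving gives x1 = 1.5, x2 = 0.1912.
Objective = 0.95·1.5 + 0.99·0.1912 = 1.6143.

$1.61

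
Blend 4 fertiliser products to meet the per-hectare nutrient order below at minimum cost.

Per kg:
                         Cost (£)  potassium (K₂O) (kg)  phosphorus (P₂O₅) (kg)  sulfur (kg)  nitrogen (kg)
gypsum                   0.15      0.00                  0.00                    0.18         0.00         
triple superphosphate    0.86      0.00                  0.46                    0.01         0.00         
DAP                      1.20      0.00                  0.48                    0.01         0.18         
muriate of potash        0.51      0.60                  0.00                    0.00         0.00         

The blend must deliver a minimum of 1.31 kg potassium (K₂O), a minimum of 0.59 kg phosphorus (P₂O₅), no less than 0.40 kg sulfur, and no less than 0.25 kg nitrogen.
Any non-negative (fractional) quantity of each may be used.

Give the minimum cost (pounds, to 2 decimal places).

£3.10

Let x1 = kg of gypsum, x2 = kg of triple superphosphate, x3 = kg of DAP, x4 = kg of muriate of potash.
Minimise 0.15x1 + 0.86x2 + 1.2x3 + 0.51x4 s.t.:
  0.6x4 ≥ 1.31   (potassium (K₂O))
  0.46x2 + 0.48x3 ≥ 0.59   (phosphorus (P₂O₅))
  0.18x1 + 0.01x2 + 0.01x3 ≥ 0.4   (sulfur)
  0.18x3 ≥ 0.25   (nitrogen)
  x1, x2, x3, x4 ≥ 0.
The cheapest feasible vertex uses only gypsum, DAP, muriate of potash; triple superphosphate is not used. There the potassium (K₂O), sulfur, nitrogen constraints are tight.
That vertex is x1 = 2.145, x3 = 1.389, x4 = 2.183.
Objective = 0.15·2.145 + 1.2·1.389 + 0.51·2.183 = 3.1019.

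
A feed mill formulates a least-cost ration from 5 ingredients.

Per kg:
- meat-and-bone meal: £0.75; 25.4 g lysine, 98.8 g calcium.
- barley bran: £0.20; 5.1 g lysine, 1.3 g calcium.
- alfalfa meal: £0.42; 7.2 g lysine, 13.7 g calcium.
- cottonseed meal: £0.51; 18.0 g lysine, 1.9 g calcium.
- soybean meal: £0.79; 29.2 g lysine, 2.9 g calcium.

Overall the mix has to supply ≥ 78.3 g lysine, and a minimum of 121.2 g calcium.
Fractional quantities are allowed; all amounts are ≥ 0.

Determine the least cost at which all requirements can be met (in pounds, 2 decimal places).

£2.19

Treat it as an LP. Let x1 = kg of meat-and-bone meal, x2 = kg of barley bran, x3 = kg of alfalfa meal, x4 = kg of cottonseed meal, x5 = kg of soybean meal.
Minimize 0.75x1 + 0.2x2 + 0.42x3 + 0.51x4 + 0.79x5 s.t.:
  25.4x1 + 5.1x2 + 7.2x3 + 18x4 + 29.2x5 ≥ 78.3   (lysine)
  98.8x1 + 1.3x2 + 13.7x3 + 1.9x4 + 2.9x5 ≥ 121.2   (calcium)
  x1, x2, x3, x4, x5 ≥ 0.
The optimal basis is {meat-and-bone meal, soybean meal}; barley bran, alfalfa meal, cottonseed meal drop out. Binding constraints: lysine and calcium.
Solving gives x1 = 1.178, x5 = 1.657.
Cost = 0.75·1.178 + 0.79·1.657 = 2.1925.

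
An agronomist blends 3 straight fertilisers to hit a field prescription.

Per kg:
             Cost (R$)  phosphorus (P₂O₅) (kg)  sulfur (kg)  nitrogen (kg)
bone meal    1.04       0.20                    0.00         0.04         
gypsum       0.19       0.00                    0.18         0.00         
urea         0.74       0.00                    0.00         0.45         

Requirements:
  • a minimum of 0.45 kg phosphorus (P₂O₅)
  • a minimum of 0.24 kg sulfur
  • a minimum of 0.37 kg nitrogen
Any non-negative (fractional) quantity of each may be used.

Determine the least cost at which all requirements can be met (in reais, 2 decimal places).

Set it up as a linear program. Let x1 = kg of bone meal, x2 = kg of gypsum, x3 = kg of urea.
min 1.04x1 + 0.19x2 + 0.74x3 with:
  0.2x1 ≥ 0.45   (phosphorus (P₂O₅))
  0.18x2 ≥ 0.24   (sulfur)
  0.04x1 + 0.45x3 ≥ 0.37   (nitrogen)
  x1, x2, x3 ≥ 0.
The optimal mix uses every input. There the phosphorus (P₂O₅), sulfur, nitrogen constraints are tight.
Optimal quantities: bone meal = 2.25 kg, gypsum = 1.333 kg, urea = 0.6222 kg.
Cost = 1.04·2.25 + 0.19·1.333 + 0.74·0.6222 = 3.0537.

R$3.05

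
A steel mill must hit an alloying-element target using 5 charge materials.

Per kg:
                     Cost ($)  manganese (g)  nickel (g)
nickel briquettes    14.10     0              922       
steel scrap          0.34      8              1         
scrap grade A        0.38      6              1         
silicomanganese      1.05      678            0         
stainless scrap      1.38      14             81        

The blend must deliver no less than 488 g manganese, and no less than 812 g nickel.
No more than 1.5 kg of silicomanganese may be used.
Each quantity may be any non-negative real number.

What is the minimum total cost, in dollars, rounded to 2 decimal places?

$13.17

Let x1 = kg of nickel briquettes, x2 = kg of steel scrap, x3 = kg of scrap grade A, x4 = kg of silicomanganese, x5 = kg of stainless scrap.
min 14.1x1 + 0.34x2 + 0.38x3 + 1.05x4 + 1.38x5 with:
  8x2 + 6x3 + 678x4 + 14x5 ≥ 488   (manganese)
  922x1 + 1x2 + 1x3 + 81x5 ≥ 812   (nickel)
  x4 ≤ 1.5
  x1, x2, x3, x4, x5 ≥ 0.
The optimal basis is {nickel briquettes, silicomanganese}; steel scrap, scrap grade A, stainless scrap drop out. There the manganese and nickel constraints are tight.
Solving gives x1 = 0.8807, x4 = 0.7198.
Cost = 14.1·0.8807 + 1.05·0.7198 = 13.1737.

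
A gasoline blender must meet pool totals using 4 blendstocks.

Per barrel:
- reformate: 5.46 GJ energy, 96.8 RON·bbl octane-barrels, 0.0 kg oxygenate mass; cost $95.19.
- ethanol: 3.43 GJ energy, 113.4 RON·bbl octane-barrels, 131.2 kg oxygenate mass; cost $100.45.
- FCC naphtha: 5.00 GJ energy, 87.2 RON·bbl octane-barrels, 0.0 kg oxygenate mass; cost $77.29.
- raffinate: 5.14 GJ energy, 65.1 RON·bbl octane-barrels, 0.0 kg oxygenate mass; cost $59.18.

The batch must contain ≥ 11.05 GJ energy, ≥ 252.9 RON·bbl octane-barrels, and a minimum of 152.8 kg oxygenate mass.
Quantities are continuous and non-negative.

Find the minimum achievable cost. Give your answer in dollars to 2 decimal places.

This is a linear program. Let x1 = barrels of reformate, x2 = barrels of ethanol, x3 = barrels of FCC naphtha, x4 = barrels of raffinate.
min 95.19x1 + 100.45x2 + 77.29x3 + 59.18x4 with:
  5.46x1 + 3.43x2 + 5x3 + 5.14x4 ≥ 11.05   (energy)
  96.8x1 + 113.4x2 + 87.2x3 + 65.1x4 ≥ 252.9   (octane-barrels)
  131.2x2 ≥ 152.8   (oxygenate mass)
  x1, x2, x3, x4 ≥ 0.
The optimal basis is {ethanol, FCC naphtha, raffinate}; reformate drops out. The energy, octane-barrels, oxygenate mass requirements are met with equality.
That vertex is x2 = 1.16463, x3 = 1.31832, x4 = 0.0902154.
Objective = 100.45·1.16463 + 77.29·1.31832 + 59.18·0.0902154 = 224.2190.

$224.22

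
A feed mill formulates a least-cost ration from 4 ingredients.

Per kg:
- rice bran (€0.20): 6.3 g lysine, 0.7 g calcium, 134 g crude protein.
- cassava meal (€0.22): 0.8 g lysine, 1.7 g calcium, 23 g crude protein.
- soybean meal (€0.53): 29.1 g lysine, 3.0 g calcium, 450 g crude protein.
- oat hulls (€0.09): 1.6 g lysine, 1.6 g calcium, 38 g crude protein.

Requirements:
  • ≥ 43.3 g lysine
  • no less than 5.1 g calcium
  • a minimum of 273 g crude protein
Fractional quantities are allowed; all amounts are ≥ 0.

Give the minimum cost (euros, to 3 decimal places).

This is a linear program. Let x1 = kg of rice bran, x2 = kg of cassava meal, x3 = kg of soybean meal, x4 = kg of oat hulls.
Minimise 0.2x1 + 0.22x2 + 0.53x3 + 0.09x4 subject to:
  6.3x1 + 0.8x2 + 29.1x3 + 1.6x4 ≥ 43.3   (lysine)
  0.7x1 + 1.7x2 + 3x3 + 1.6x4 ≥ 5.1   (calcium)
  134x1 + 23x2 + 450x3 + 38x4 ≥ 273   (crude protein)
  x1, x2, x3, x4 ≥ 0.
The minimum-cost mix takes nothing from rice bran, cassava meal — only soybean meal, oat hulls. The lysine and calcium requirements are met with equality.
That vertex is x3 = 1.464, x4 = 0.4432.
Objective = 0.53·1.464 + 0.09·0.4432 = 0.81581.

€0.816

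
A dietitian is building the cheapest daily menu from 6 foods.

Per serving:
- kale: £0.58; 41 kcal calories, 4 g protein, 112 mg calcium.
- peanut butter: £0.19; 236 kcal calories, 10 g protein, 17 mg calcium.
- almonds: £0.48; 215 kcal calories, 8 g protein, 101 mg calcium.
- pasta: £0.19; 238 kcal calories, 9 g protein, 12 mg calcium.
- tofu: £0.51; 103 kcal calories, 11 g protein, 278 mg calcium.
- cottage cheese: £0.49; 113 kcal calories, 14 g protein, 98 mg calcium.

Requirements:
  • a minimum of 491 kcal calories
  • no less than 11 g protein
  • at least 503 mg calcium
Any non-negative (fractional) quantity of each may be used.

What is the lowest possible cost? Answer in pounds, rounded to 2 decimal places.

£1.13

Let x1 = servings of kale, x2 = servings of peanut butter, x3 = servings of almonds, x4 = servings of pasta, x5 = servings of tofu, x6 = servings of cottage cheese.
Minimize 0.58x1 + 0.19x2 + 0.48x3 + 0.19x4 + 0.51x5 + 0.49x6 s.t.:
  41x1 + 236x2 + 215x3 + 238x4 + 103x5 + 113x6 ≥ 491   (calories)
  4x1 + 10x2 + 8x3 + 9x4 + 11x5 + 14x6 ≥ 11   (protein)
  112x1 + 17x2 + 101x3 + 12x4 + 278x5 + 98x6 ≥ 503   (calcium)
  x1, x2, x3, x4, x5, x6 ≥ 0.
At the optimum only peanut butter, tofu are positive (kale, almonds, pasta, cottage cheese = 0). The calories and calcium requirements are met with equality.
Optimal quantities: peanut butter = 1.326 servings, tofu = 1.728 servings.
Total cost: 0.19·1.326 + 0.51·1.728 = 1.1332.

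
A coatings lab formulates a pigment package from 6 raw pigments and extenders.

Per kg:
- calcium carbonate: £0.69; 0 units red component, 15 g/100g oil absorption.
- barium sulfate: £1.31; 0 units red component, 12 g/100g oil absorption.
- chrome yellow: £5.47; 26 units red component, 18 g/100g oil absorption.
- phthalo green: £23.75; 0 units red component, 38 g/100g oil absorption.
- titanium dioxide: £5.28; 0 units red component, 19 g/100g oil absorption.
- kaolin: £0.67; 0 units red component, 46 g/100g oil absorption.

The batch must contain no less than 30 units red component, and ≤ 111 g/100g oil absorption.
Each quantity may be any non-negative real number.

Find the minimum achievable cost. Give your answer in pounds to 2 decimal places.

£6.31

Set it up as a linear program. Let x1 = kg of calcium carbonate, x2 = kg of barium sulfate, x3 = kg of chrome yellow, x4 = kg of phthalo green, x5 = kg of titanium dioxide, x6 = kg of kaolin.
Minimize 0.69x1 + 1.31x2 + 5.47x3 + 23.75x4 + 5.28x5 + 0.67x6 with:
  26x3 ≥ 30   (red component)
  15x1 + 12x2 + 18x3 + 38x4 + 19x5 + 46x6 ≤ 111   (oil absorption)
  x1, x2, x3, x4, x5, x6 ≥ 0.
At the optimum only chrome yellow is positive (calcium carbonate, barium sulfate, phthalo green, titanium dioxide, kaolin = 0). There the red component constraint is tight.
Solving gives x3 = 1.154.
Hence cost = 5.47·1.154 = £6.3124.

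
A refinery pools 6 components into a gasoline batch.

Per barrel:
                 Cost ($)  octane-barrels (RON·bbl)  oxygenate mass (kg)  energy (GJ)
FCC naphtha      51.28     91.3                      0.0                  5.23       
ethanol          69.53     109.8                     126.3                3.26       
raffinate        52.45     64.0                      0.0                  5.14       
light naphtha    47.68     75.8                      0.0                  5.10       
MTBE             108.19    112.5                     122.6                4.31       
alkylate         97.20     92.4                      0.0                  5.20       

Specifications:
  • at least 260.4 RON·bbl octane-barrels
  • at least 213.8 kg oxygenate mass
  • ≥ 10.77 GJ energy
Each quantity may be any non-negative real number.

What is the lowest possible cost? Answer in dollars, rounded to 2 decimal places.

This is a linear program. Let x1 = barrels of FCC naphtha, x2 = barrels of ethanol, x3 = barrels of raffinate, x4 = barrels of light naphtha, x5 = barrels of MTBE, x6 = barrels of alkylate.
min 51.28x1 + 69.53x2 + 52.45x3 + 47.68x4 + 108.19x5 + 97.2x6 subject to:
  91.3x1 + 109.8x2 + 64x3 + 75.8x4 + 112.5x5 + 92.4x6 ≥ 260.4   (octane-barrels)
  126.3x2 + 122.6x5 ≥ 213.8   (oxygenate mass)
  5.23x1 + 3.26x2 + 5.14x3 + 5.1x4 + 4.31x5 + 5.2x6 ≥ 10.77   (energy)
  x1, x2, x3, x4, x5, x6 ≥ 0.
The optimal basis is {ethanol, light naphtha}; FCC naphtha, raffinate, MTBE, alkylate drop out. There the oxygenate mass and energy constraints are tight.
Solving gives x2 = 1.6928, x4 = 1.0297.
Cost = 69.53·1.6928 + 47.68·1.0297 = 166.7965.

$166.80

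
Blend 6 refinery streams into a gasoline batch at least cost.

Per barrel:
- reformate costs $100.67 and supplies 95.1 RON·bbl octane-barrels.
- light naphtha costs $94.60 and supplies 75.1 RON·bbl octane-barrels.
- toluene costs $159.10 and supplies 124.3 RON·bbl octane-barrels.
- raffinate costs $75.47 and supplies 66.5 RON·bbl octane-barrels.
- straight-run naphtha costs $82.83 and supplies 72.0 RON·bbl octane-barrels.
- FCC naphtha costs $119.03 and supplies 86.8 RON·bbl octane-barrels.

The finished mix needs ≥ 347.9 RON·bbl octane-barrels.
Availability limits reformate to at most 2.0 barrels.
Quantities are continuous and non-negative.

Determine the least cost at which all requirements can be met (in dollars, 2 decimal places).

$380.31

This is a linear program. Let x1 = barrels of reformate, x2 = barrels of light naphtha, x3 = barrels of toluene, x4 = barrels of raffinate, x5 = barrels of straight-run naphtha, x6 = barrels of FCC naphtha.
min 100.67x1 + 94.6x2 + 159.1x3 + 75.47x4 + 82.83x5 + 119.03x6 s.t.:
  95.1x1 + 75.1x2 + 124.3x3 + 66.5x4 + 72x5 + 86.8x6 ≥ 347.9   (octane-barrels)
  x1 ≤ 2
  x1, x2, x3, x4, x5, x6 ≥ 0.
At the optimum only reformate, raffinate are positive (light naphtha, toluene, straight-run naphtha, FCC naphtha = 0). The octane-barrels and the reformate cap requirements are met with equality.
Solving gives x1 = 2, x4 = 2.3714.
Total cost: 100.67·2 + 75.47·2.3714 = 380.3096.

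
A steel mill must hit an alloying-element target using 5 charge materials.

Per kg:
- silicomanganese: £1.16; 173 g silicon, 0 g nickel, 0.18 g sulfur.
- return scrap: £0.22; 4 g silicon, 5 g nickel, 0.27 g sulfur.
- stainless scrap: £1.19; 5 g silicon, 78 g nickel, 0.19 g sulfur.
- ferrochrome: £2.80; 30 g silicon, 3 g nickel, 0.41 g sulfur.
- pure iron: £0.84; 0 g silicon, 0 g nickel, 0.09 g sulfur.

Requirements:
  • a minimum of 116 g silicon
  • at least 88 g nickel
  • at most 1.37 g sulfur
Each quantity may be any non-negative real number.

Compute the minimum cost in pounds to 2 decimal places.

£2.08

Let x1 = kg of silicomanganese, x2 = kg of return scrap, x3 = kg of stainless scrap, x4 = kg of ferrochrome, x5 = kg of pure iron.
Minimise 1.16x1 + 0.22x2 + 1.19x3 + 2.8x4 + 0.84x5 with:
  173x1 + 4x2 + 5x3 + 30x4 ≥ 116   (silicon)
  5x2 + 78x3 + 3x4 ≥ 88   (nickel)
  0.18x1 + 0.27x2 + 0.19x3 + 0.41x4 + 0.09x5 ≤ 1.37   (sulfur)
  x1, x2, x3, x4, x5 ≥ 0.
At the optimum only silicomanganese, stainless scrap are positive (return scrap, ferrochrome, pure iron = 0). The silicon and nickel requirements are met with equality.
That vertex is x1 = 0.6379, x3 = 1.128.
Hence cost = 1.16·0.6379 + 1.19·1.128 = £2.0823.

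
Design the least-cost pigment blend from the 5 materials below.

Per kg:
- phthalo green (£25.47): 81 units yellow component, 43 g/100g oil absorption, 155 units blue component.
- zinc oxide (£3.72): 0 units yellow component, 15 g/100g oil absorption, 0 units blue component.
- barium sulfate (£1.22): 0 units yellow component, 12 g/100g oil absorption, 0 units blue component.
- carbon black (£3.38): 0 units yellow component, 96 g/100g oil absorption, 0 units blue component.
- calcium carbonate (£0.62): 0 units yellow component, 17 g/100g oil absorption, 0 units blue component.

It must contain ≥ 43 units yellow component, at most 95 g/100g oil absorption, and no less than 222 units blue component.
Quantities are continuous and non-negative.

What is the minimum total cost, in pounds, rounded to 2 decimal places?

£36.48

Let x1 = kg of phthalo green, x2 = kg of zinc oxide, x3 = kg of barium sulfate, x4 = kg of carbon black, x5 = kg of calcium carbonate.
Minimise 25.47x1 + 3.72x2 + 1.22x3 + 3.38x4 + 0.62x5 s.t.:
  81x1 ≥ 43   (yellow component)
  43x1 + 15x2 + 12x3 + 96x4 + 17x5 ≤ 95   (oil absorption)
  155x1 ≥ 222   (blue component)
  x1, x2, x3, x4, x5 ≥ 0.
At the optimum only phthalo green is positive (zinc oxide, barium sulfate, carbon black, calcium carbonate = 0). The blue component requirement is met with equality.
Solving gives x1 = 1.4323.
Total cost: 25.47·1.4323 = 36.4807.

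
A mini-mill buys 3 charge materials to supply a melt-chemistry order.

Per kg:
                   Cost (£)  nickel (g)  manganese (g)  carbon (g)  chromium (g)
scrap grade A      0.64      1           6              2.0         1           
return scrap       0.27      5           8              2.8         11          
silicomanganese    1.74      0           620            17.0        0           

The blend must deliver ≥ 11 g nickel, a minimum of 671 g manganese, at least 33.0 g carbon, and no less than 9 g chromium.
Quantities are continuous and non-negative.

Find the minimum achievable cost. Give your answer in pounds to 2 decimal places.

£3.28

This is a linear program. Let x1 = kg of scrap grade A, x2 = kg of return scrap, x3 = kg of silicomanganese.
Minimize 0.64x1 + 0.27x2 + 1.74x3 subject to:
  1x1 + 5x2 ≥ 11   (nickel)
  6x1 + 8x2 + 620x3 ≥ 671   (manganese)
  2x1 + 2.8x2 + 17x3 ≥ 33   (carbon)
  1x1 + 11x2 ≥ 9   (chromium)
  x1, x2, x3 ≥ 0.
The cheapest feasible vertex uses only return scrap, silicomanganese; scrap grade A is not used. The manganese and carbon requirements are met with equality.
So return scrap = 5.658 kg, silicomanganese = 1.009 kg.
Hence cost = 0.27·5.658 + 1.74·1.009 = £3.2833.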